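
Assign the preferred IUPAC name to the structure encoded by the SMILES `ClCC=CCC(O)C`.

The longest carbon chain that includes the –OH group and the multiple bond has 6 carbons, so the parent hydride is hexane.
The principal characteristic group is an alcohol (–OH), named with the suffix -ol.
A C=C double bond in the chain gives the infix -ene-.
The numbering direction is chosen so that numbering from this end puts the hydroxyl group at C-2 rather than C-5.
This places the hydroxyl at C-2; the double bond between C-4 and C-5; a chloro group at C-6.
The name is 6-chlorohex-4-en-2-ol.

6-chlorohex-4-en-2-ol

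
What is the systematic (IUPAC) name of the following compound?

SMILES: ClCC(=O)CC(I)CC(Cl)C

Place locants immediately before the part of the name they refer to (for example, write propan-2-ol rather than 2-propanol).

1,6-dichloro-4-iodoheptan-2-one

Counting along the main chain through the carbonyl gives 7 carbons: the parent is heptane.
The highest-priority functional group is a ketone (C=O on an internal carbon), so the name ends in -one.
The numbering direction is chosen so that numbering from this end puts the carbonyl group at C-2 rather than C-6.
This places the carbonyl at C-2; chloro groups at C-1 and C-6; an iodo group at C-4.
Prefixes are listed alphabetically: chloro, iodo.
Putting it together: 1,6-dichloro-4-iodoheptan-2-one.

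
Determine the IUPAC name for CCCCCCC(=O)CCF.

1-fluorononan-3-one

The longest carbon chain that includes the carbonyl has 9 carbons, so the parent hydride is nonane.
The principal characteristic group is a ketone (C=O on an internal carbon), named with the suffix -one.
Choose the numbering such that numbering from this end puts the carbonyl group at C-3 rather than C-7.
That gives the carbonyl at C-3; a fluoro group at C-1.
Putting it together: 1-fluorononan-3-one.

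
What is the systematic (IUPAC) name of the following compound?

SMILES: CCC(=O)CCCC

Counting along the main chain through the carbonyl gives 7 carbons: the parent is heptane.
The principal characteristic group is a ketone (C=O on an internal carbon), named with the suffix -one.
The numbering direction is chosen so that numbering from this end puts the carbonyl group at C-3 rather than C-5.
With this numbering: the carbonyl at C-3.
Assembling the pieces gives heptan-3-one.

heptan-3-one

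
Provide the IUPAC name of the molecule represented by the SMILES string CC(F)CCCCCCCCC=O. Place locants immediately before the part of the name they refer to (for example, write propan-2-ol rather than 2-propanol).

The longest chain bearing the –CHO group is 11 carbons long (undecane).
The highest-priority functional group is an aldehyde (terminal –CHO), so the name ends in -al.
Number the chain so that the aldehyde carbon is C-1 by definition.
This places a fluoro group at C-10.
Putting it together: 10-fluoroundecanal.

10-fluoroundecanal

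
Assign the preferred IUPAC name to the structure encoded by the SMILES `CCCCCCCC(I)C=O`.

2-iodononanal

The longest chain bearing the –CHO group is 9 carbons long (nonane).
The principal characteristic group is an aldehyde (terminal –CHO), named with the suffix -al.
Choose the numbering such that the aldehyde carbon is C-1 by definition.
With this numbering: an iodo group at C-2.
Assembling the pieces gives 2-iodononanal.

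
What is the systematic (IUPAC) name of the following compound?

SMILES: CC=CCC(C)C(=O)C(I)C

2-iodo-4-methyloct-6-en-3-one

The longest chain bearing the carbonyl and the multiple bond is 8 carbons long (octane).
A ketone (C=O on an internal carbon) is the principal characteristic group, giving the suffix -one.
The chain contains a C=C double bond, so the unsaturation ending is -ene.
The numbering direction is chosen so that numbering from this end puts the carbonyl group at C-3 rather than C-6.
With this numbering: the carbonyl at C-3; the double bond between C-6 and C-7; an iodo group at C-2; a methyl group at C-4.
The substituents are ordered alphabetically, ignoring any di-/tri- multipliers.
Assembling the pieces gives 2-iodo-4-methyloct-6-en-3-one.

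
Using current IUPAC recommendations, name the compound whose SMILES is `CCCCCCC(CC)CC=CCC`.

Counting along the main chain through the multiple bond gives 12 carbons: the parent is dodecane.
The chain contains a C=C double bond, so the unsaturation ending is -ene.
Choose the numbering such that numbering from this end puts the double bond at C-3 rather than C-9.
With this numbering: the double bond between C-3 and C-4; an ethyl group at C-6.
Putting it together: 6-ethyldodec-3-ene.

6-ethyldodec-3-ene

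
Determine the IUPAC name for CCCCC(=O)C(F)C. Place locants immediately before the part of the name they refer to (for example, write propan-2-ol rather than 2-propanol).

The longest carbon chain that includes the carbonyl has 7 carbons, so the parent hydride is heptane.
A ketone (C=O on an internal carbon) is the principal characteristic group, giving the suffix -one.
The numbering direction is chosen so that numbering from this end puts the carbonyl group at C-3 rather than C-5.
With this numbering: the carbonyl at C-3; a fluoro group at C-2.
Assembling the pieces gives 2-fluoroheptan-3-one.

2-fluoroheptan-3-one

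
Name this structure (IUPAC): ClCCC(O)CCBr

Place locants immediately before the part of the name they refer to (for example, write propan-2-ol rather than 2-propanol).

1-bromo-5-chloropentan-3-ol

Counting along the main chain through the –OH group gives 5 carbons: the parent is pentane.
The highest-priority functional group is an alcohol (–OH), so the name ends in -ol.
Number the chain so that the locant sets are identical either way, so the alphabetically earlier bromo substituent takes the lower locant (1 rather than 5).
That gives the hydroxyl at C-3; a bromo group at C-1; a chloro group at C-5.
The substituents are ordered alphabetically, ignoring any di-/tri- multipliers.
Putting it together: 1-bromo-5-chloropentan-3-ol.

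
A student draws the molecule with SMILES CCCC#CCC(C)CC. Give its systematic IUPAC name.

The longest carbon chain that includes the multiple bond has 9 carbons, so the parent hydride is nonane.
There is one C≡C triple bond, indicated by the ending -yne.
The numbering direction is chosen so that numbering from this end puts the triple bond at C-4 rather than C-5.
This places the triple bond between C-4 and C-5; a methyl group at C-7.
The name is 7-methylnon-4-yne.

7-methylnon-4-yne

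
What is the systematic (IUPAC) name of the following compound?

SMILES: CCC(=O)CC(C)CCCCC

5-methyldecan-3-one

Counting along the main chain through the carbonyl gives 10 carbons: the parent is decane.
The highest-priority functional group is a ketone (C=O on an internal carbon), so the name ends in -one.
Choose the numbering such that numbering from this end puts the carbonyl group at C-3 rather than C-8.
This places the carbonyl at C-3; a methyl group at C-5.
Putting it together: 5-methyldecan-3-one.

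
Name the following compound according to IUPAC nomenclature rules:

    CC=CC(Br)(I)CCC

4-bromo-4-iodohept-2-ene

The longest carbon chain that includes the multiple bond has 7 carbons, so the parent hydride is heptane.
There is one C=C double bond, indicated by the ending -ene.
Number the chain so that numbering from this end puts the double bond at C-2 rather than C-5.
With this numbering: the double bond between C-2 and C-3; a bromo group at C-4; an iodo group at C-4.
The substituents are ordered alphabetically, ignoring any di-/tri- multipliers.
Assembling the pieces gives 4-bromo-4-iodohept-2-ene.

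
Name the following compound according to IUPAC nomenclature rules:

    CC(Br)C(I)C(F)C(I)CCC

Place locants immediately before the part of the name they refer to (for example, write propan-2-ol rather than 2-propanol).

The parent chain contains 8 carbons (octane).
Number the chain so that the substituent locant set {2,3,4,5} is lower than {4,5,6,7} at the first point of difference.
This places a bromo group at C-2; a fluoro group at C-4; iodo groups at C-3 and C-5.
The substituents are ordered alphabetically, ignoring any di-/tri- multipliers.
The name is 2-bromo-4-fluoro-3,5-diiodooctane.

2-bromo-4-fluoro-3,5-diiodooctane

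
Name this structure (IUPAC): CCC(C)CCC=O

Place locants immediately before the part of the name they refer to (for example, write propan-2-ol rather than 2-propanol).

The longest chain bearing the –CHO group is 6 carbons long (hexane).
An aldehyde (terminal –CHO) is the principal characteristic group, giving the suffix -al.
Choose the numbering such that the aldehyde carbon is C-1 by definition.
That gives a methyl group at C-4.
Assembling the pieces gives 4-methylhexanal.

4-methylhexanal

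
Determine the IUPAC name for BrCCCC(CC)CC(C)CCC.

The longest continuous carbon chain has 9 atoms, so the parent hydride is nonane.
Choose the numbering such that the substituent locant set {1,4,6} is lower than {4,6,9} at the first point of difference.
That gives a bromo group at C-1; an ethyl group at C-4; a methyl group at C-6.
The substituents are ordered alphabetically, ignoring any di-/tri- multipliers.
Putting it together: 1-bromo-4-ethyl-6-methylnonane.

1-bromo-4-ethyl-6-methylnonane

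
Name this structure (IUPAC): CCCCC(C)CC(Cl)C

The longest continuous carbon chain has 8 atoms, so the parent hydride is octane.
The numbering direction is chosen so that the substituent locant set {2,4} is lower than {5,7} at the first point of difference.
That gives a chloro group at C-2; a methyl group at C-4.
Substituent prefixes are cited in alphabetical order (multiplying prefixes like di-/tri- are ignored for ordering).
The name is 2-chloro-4-methyloctane.

2-chloro-4-methyloctane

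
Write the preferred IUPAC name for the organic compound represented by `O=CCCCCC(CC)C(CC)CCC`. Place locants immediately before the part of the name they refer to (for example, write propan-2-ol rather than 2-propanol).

The longest carbon chain that includes the –CHO group has 10 carbons, so the parent hydride is decane.
The highest-priority functional group is an aldehyde (terminal –CHO), so the name ends in -al.
Choose the numbering such that the aldehyde carbon is C-1 by definition.
With this numbering: ethyl groups at C-6 and C-7.
Putting it together: 6,7-diethyldecanal.

6,7-diethyldecanal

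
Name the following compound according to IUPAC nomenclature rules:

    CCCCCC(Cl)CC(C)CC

The longest continuous carbon chain has 10 atoms, so the parent hydride is decane.
The numbering direction is chosen so that the substituent locant set {3,5} is lower than {6,8} at the first point of difference.
With this numbering: a chloro group at C-5; a methyl group at C-3.
Prefixes are listed alphabetically: chloro, methyl.
Putting it together: 5-chloro-3-methyldecane.

5-chloro-3-methyldecane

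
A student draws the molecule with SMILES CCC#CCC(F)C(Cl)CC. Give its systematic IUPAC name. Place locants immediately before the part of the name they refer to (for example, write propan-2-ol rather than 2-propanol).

7-chloro-6-fluoronon-3-yne

The longest chain bearing the multiple bond is 9 carbons long (nonane).
There is one C≡C triple bond, indicated by the ending -yne.
Number the chain so that numbering from this end puts the triple bond at C-3 rather than C-6.
That gives the triple bond between C-3 and C-4; a chloro group at C-7; a fluoro group at C-6.
Prefixes are listed alphabetically: chloro, fluoro.
Putting it together: 7-chloro-6-fluoronon-3-yne.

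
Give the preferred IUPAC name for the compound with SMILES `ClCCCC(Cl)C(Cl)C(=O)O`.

2,3,6-trichlorohexanoic acid

Counting along the main chain through the –COOH group gives 6 carbons: the parent is hexane.
The highest-priority functional group is a carboxylic acid (terminal –COOH), so the name ends in -oic acid.
Number the chain so that the carboxylic acid carbon is C-1 by definition.
With this numbering: chloro groups at C-2 and C-3 and C-6.
Assembling the pieces gives 2,3,6-trichlorohexanoic acid.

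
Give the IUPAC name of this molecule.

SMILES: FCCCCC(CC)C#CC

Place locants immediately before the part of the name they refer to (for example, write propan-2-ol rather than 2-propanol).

4-ethyl-8-fluorooct-2-yne

Counting along the main chain through the multiple bond gives 8 carbons: the parent is octane.
There is one C≡C triple bond, indicated by the ending -yne.
The numbering direction is chosen so that numbering from this end puts the triple bond at C-2 rather than C-6.
With this numbering: the triple bond between C-2 and C-3; an ethyl group at C-4; a fluoro group at C-8.
The substituents are ordered alphabetically, ignoring any di-/tri- multipliers.
Assembling the pieces gives 4-ethyl-8-fluorooct-2-yne.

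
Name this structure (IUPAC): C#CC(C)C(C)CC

3,4-dimethylhex-1-yne

The longest chain bearing the multiple bond is 6 carbons long (hexane).
A C≡C triple bond in the chain gives the infix -yne-.
Choose the numbering such that numbering from this end puts the triple bond at C-1 rather than C-5.
With this numbering: the triple bond between C-1 and C-2; methyl groups at C-3 and C-4.
Putting it together: 3,4-dimethylhex-1-yne.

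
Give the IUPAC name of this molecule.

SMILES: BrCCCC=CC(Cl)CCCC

The longest carbon chain that includes the multiple bond has 10 carbons, so the parent hydride is decane.
A C=C double bond in the chain gives the infix -ene-.
Choose the numbering such that numbering from this end puts the double bond at C-4 rather than C-6.
That gives the double bond between C-4 and C-5; a bromo group at C-1; a chloro group at C-6.
The substituents are ordered alphabetically, ignoring any di-/tri- multipliers.
Assembling the pieces gives 1-bromo-6-chlorodec-4-ene.

1-bromo-6-chlorodec-4-ene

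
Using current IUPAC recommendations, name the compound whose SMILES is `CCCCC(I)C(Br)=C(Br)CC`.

3,4-dibromo-5-iodonon-3-ene

Counting along the main chain through the multiple bond gives 9 carbons: the parent is nonane.
There is one C=C double bond, indicated by the ending -ene.
The numbering direction is chosen so that numbering from this end puts the double bond at C-3 rather than C-6.
That gives the double bond between C-3 and C-4; bromo groups at C-3 and C-4; an iodo group at C-5.
The substituents are ordered alphabetically, ignoring any di-/tri- multipliers.
The name is 3,4-dibromo-5-iodonon-3-ene.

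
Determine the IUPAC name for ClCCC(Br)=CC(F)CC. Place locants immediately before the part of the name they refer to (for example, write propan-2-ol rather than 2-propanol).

3-bromo-1-chloro-5-fluorohept-3-ene

Counting along the main chain through the multiple bond gives 7 carbons: the parent is heptane.
The chain contains a C=C double bond, so the unsaturation ending is -ene.
Choose the numbering such that numbering from this end puts the double bond at C-3 rather than C-4.
That gives the double bond between C-3 and C-4; a bromo group at C-3; a chloro group at C-1; a fluoro group at C-5.
Substituent prefixes are cited in alphabetical order (multiplying prefixes like di-/tri- are ignored for ordering).
The name is 3-bromo-1-chloro-5-fluorohept-3-ene.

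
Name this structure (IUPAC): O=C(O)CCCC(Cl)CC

The longest chain bearing the –COOH group is 7 carbons long (heptane).
The highest-priority functional group is a carboxylic acid (terminal –COOH), so the name ends in -oic acid.
The numbering direction is chosen so that the carboxylic acid carbon is C-1 by definition.
With this numbering: a chloro group at C-5.
Assembling the pieces gives 5-chloroheptanoic acid.

5-chloroheptanoic acid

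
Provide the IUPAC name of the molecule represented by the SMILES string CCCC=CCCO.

The longest carbon chain that includes the –OH group and the multiple bond has 7 carbons, so the parent hydride is heptane.
The principal characteristic group is an alcohol (–OH), named with the suffix -ol.
A C=C double bond in the chain gives the infix -ene-.
Number the chain so that numbering from this end puts the hydroxyl group at C-1 rather than C-7.
With this numbering: the hydroxyl at C-1; the double bond between C-3 and C-4.
Assembling the pieces gives hept-3-en-1-ol.

hept-3-en-1-ol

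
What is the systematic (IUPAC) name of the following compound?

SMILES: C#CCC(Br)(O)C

2-bromopent-4-yn-2-ol

Counting along the main chain through the –OH group and the multiple bond gives 5 carbons: the parent is pentane.
An alcohol (–OH) is the principal characteristic group, giving the suffix -ol.
A C≡C triple bond in the chain gives the infix -yne-.
The numbering direction is chosen so that numbering from this end puts the hydroxyl group at C-2 rather than C-4.
That gives the hydroxyl at C-2; the triple bond between C-4 and C-5; a bromo group at C-2.
Putting it together: 2-bromopent-4-yn-2-ol.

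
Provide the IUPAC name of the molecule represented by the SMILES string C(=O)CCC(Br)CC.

Counting along the main chain through the –CHO group gives 6 carbons: the parent is hexane.
The principal characteristic group is an aldehyde (terminal –CHO), named with the suffix -al.
Number the chain so that the aldehyde carbon is C-1 by definition.
This places a bromo group at C-4.
The name is 4-bromohexanal.

4-bromohexanal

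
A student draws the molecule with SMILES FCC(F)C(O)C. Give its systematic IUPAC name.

3,4-difluorobutan-2-ol

The longest carbon chain that includes the –OH group has 4 carbons, so the parent hydride is butane.
The highest-priority functional group is an alcohol (–OH), so the name ends in -ol.
The numbering direction is chosen so that numbering from this end puts the hydroxyl group at C-2 rather than C-3.
That gives the hydroxyl at C-2; fluoro groups at C-3 and C-4.
Assembling the pieces gives 3,4-difluorobutan-2-ol.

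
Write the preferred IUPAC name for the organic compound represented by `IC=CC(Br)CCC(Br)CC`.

3,6-dibromo-1-iodooct-1-ene

The longest carbon chain that includes the multiple bond has 8 carbons, so the parent hydride is octane.
There is one C=C double bond, indicated by the ending -ene.
The numbering direction is chosen so that numbering from this end puts the double bond at C-1 rather than C-7.
That gives the double bond between C-1 and C-2; bromo groups at C-3 and C-6; an iodo group at C-1.
The substituents are ordered alphabetically, ignoring any di-/tri- multipliers.
Putting it together: 3,6-dibromo-1-iodooct-1-ene.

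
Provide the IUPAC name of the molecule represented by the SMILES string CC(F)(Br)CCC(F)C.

The parent chain contains 6 carbons (hexane).
The numbering direction is chosen so that the substituent locant set {2,2,5} is lower than {2,5,5} at the first point of difference.
With this numbering: a bromo group at C-2; fluoro groups at C-2 and C-5.
Prefixes are listed alphabetically: bromo, fluoro.
Putting it together: 2-bromo-2,5-difluorohexane.

2-bromo-2,5-difluorohexane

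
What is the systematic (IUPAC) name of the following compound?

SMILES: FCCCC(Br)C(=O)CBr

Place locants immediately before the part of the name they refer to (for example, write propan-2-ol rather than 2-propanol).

The longest chain bearing the carbonyl is 6 carbons long (hexane).
A ketone (C=O on an internal carbon) is the principal characteristic group, giving the suffix -one.
The numbering direction is chosen so that numbering from this end puts the carbonyl group at C-2 rather than C-5.
With this numbering: the carbonyl at C-2; bromo groups at C-1 and C-3; a fluoro group at C-6.
Prefixes are listed alphabetically: bromo, fluoro.
Putting it together: 1,3-dibromo-6-fluorohexan-2-one.

1,3-dibromo-6-fluorohexan-2-one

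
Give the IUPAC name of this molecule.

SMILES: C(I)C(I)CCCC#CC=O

7,8-diiodooct-2-ynal

The longest carbon chain that includes the –CHO group and the multiple bond has 8 carbons, so the parent hydride is octane.
The principal characteristic group is an aldehyde (terminal –CHO), named with the suffix -al.
There is one C≡C triple bond, indicated by the ending -yne.
Number the chain so that the aldehyde carbon is C-1 by definition.
With this numbering: the triple bond between C-2 and C-3; iodo groups at C-7 and C-8.
Assembling the pieces gives 7,8-diiodooct-2-ynal.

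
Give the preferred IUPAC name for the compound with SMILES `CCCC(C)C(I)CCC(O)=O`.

Counting along the main chain through the –COOH group gives 8 carbons: the parent is octane.
The principal characteristic group is a carboxylic acid (terminal –COOH), named with the suffix -oic acid.
Number the chain so that the carboxylic acid carbon is C-1 by definition.
With this numbering: an iodo group at C-4; a methyl group at C-5.
Prefixes are listed alphabetically: iodo, methyl.
Assembling the pieces gives 4-iodo-5-methyloctanoic acid.

4-iodo-5-methyloctanoic acid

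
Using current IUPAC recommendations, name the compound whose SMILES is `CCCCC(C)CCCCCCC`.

The parent chain contains 12 carbons (dodecane).
The numbering direction is chosen so that the substituent locant set {5} is lower than {8} at the first point of difference.
This places a methyl group at C-5.
Putting it together: 5-methyldodecane.

5-methyldodecane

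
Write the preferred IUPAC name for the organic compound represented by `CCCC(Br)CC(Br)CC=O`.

3,5-dibromooctanal

Counting along the main chain through the –CHO group gives 8 carbons: the parent is octane.
An aldehyde (terminal –CHO) is the principal characteristic group, giving the suffix -al.
Number the chain so that the aldehyde carbon is C-1 by definition.
With this numbering: bromo groups at C-3 and C-5.
Putting it together: 3,5-dibromooctanal.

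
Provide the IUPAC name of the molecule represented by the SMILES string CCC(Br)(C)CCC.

The parent chain contains 6 carbons (hexane).
The numbering direction is chosen so that the substituent locant set {3,3} is lower than {4,4} at the first point of difference.
With this numbering: a bromo group at C-3; a methyl group at C-3.
The substituents are ordered alphabetically, ignoring any di-/tri- multipliers.
Assembling the pieces gives 3-bromo-3-methylhexane.

3-bromo-3-methylhexane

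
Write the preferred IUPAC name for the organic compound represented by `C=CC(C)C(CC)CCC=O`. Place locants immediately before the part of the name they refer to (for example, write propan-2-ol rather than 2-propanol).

Counting along the main chain through the –CHO group and the multiple bond gives 7 carbons: the parent is heptane.
An aldehyde (terminal –CHO) is the principal characteristic group, giving the suffix -al.
A C=C double bond in the chain gives the infix -ene-.
Choose the numbering such that the aldehyde carbon is C-1 by definition.
That gives the double bond between C-6 and C-7; an ethyl group at C-4; a methyl group at C-5.
The substituents are ordered alphabetically, ignoring any di-/tri- multipliers.
Assembling the pieces gives 4-ethyl-5-methylhept-6-enal.

4-ethyl-5-methylhept-6-enal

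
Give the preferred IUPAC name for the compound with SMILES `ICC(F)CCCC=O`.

5-fluoro-6-iodohexanal

Counting along the main chain through the –CHO group gives 6 carbons: the parent is hexane.
An aldehyde (terminal –CHO) is the principal characteristic group, giving the suffix -al.
Number the chain so that the aldehyde carbon is C-1 by definition.
That gives a fluoro group at C-5; an iodo group at C-6.
Substituent prefixes are cited in alphabetical order (multiplying prefixes like di-/tri- are ignored for ordering).
Assembling the pieces gives 5-fluoro-6-iodohexanal.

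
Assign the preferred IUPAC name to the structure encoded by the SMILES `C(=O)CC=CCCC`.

hept-3-enal

The longest chain bearing the –CHO group and the multiple bond is 7 carbons long (heptane).
The highest-priority functional group is an aldehyde (terminal –CHO), so the name ends in -al.
The chain contains a C=C double bond, so the unsaturation ending is -ene.
The numbering direction is chosen so that the aldehyde carbon is C-1 by definition.
This places the double bond between C-3 and C-4.
The name is hept-3-enal.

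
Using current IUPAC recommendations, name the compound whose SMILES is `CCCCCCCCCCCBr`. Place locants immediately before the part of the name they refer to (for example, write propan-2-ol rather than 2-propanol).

The longest carbon chain is 11 atoms: the parent is undecane.
Choose the numbering such that the substituent locant set {1} is lower than {11} at the first point of difference.
That gives a bromo group at C-1.
The name is 1-bromoundecane.

1-bromoundecane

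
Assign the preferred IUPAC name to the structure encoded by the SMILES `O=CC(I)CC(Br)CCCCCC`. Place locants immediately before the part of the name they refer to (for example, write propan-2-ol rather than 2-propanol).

4-bromo-2-iododecanal

The longest carbon chain that includes the –CHO group has 10 carbons, so the parent hydride is decane.
The principal characteristic group is an aldehyde (terminal –CHO), named with the suffix -al.
Choose the numbering such that the aldehyde carbon is C-1 by definition.
That gives a bromo group at C-4; an iodo group at C-2.
The substituents are ordered alphabetically, ignoring any di-/tri- multipliers.
The name is 4-bromo-2-iododecanal.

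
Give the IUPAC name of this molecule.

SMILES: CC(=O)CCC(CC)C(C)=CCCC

The longest chain bearing the carbonyl and the multiple bond is 10 carbons long (decane).
The highest-priority functional group is a ketone (C=O on an internal carbon), so the name ends in -one.
There is one C=C double bond, indicated by the ending -ene.
Number the chain so that numbering from this end puts the carbonyl group at C-2 rather than C-9.
This places the carbonyl at C-2; the double bond between C-6 and C-7; an ethyl group at C-5; a methyl group at C-6.
Substituent prefixes are cited in alphabetical order (multiplying prefixes like di-/tri- are ignored for ordering).
Assembling the pieces gives 5-ethyl-6-methyldec-6-en-2-one.

5-ethyl-6-methyldec-6-en-2-one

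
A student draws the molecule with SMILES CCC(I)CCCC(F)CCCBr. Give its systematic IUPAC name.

1-bromo-4-fluoro-8-iododecane

The parent chain contains 10 carbons (decane).
Choose the numbering such that the substituent locant set {1,4,8} is lower than {3,7,10} at the first point of difference.
This places a bromo group at C-1; a fluoro group at C-4; an iodo group at C-8.
Substituent prefixes are cited in alphabetical order (multiplying prefixes like di-/tri- are ignored for ordering).
Assembling the pieces gives 1-bromo-4-fluoro-8-iododecane.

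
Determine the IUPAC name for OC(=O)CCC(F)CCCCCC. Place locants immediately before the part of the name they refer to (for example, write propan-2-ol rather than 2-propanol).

Counting along the main chain through the –COOH group gives 10 carbons: the parent is decane.
A carboxylic acid (terminal –COOH) is the principal characteristic group, giving the suffix -oic acid.
The numbering direction is chosen so that the carboxylic acid carbon is C-1 by definition.
With this numbering: a fluoro group at C-4.
Putting it together: 4-fluorodecanoic acid.

4-fluorodecanoic acid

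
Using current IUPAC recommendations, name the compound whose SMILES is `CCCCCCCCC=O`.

The longest chain bearing the –CHO group is 9 carbons long (nonane).
The principal characteristic group is an aldehyde (terminal –CHO), named with the suffix -al.
Number the chain so that the aldehyde carbon is C-1 by definition.
Putting it together: nonanal.

nonanal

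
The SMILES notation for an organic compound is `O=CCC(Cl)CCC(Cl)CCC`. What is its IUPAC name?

Counting along the main chain through the –CHO group gives 9 carbons: the parent is nonane.
The principal characteristic group is an aldehyde (terminal –CHO), named with the suffix -al.
Number the chain so that the aldehyde carbon is C-1 by definition.
This places chloro groups at C-3 and C-6.
The name is 3,6-dichlorononanal.

3,6-dichlorononanal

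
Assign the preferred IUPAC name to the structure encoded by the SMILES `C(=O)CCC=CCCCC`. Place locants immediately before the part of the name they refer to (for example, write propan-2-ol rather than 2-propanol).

non-4-enal

The longest carbon chain that includes the –CHO group and the multiple bond has 9 carbons, so the parent hydride is nonane.
The highest-priority functional group is an aldehyde (terminal –CHO), so the name ends in -al.
There is one C=C double bond, indicated by the ending -ene.
Choose the numbering such that the aldehyde carbon is C-1 by definition.
This places the double bond between C-4 and C-5.
Putting it together: non-4-enal.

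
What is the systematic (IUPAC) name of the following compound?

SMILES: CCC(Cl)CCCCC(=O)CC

The longest chain bearing the carbonyl is 10 carbons long (decane).
A ketone (C=O on an internal carbon) is the principal characteristic group, giving the suffix -one.
Choose the numbering such that numbering from this end puts the carbonyl group at C-3 rather than C-8.
This places the carbonyl at C-3; a chloro group at C-8.
Putting it together: 8-chlorodecan-3-one.

8-chlorodecan-3-one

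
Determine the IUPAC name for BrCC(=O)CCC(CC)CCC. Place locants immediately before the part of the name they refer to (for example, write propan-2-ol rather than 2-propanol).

The longest chain bearing the carbonyl is 8 carbons long (octane).
The principal characteristic group is a ketone (C=O on an internal carbon), named with the suffix -one.
Choose the numbering such that numbering from this end puts the carbonyl group at C-2 rather than C-7.
This places the carbonyl at C-2; a bromo group at C-1; an ethyl group at C-5.
Prefixes are listed alphabetically: bromo, ethyl.
Assembling the pieces gives 1-bromo-5-ethyloctan-2-one.

1-bromo-5-ethyloctan-2-one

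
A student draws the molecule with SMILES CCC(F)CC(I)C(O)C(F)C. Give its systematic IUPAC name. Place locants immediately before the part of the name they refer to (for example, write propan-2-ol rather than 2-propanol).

The longest carbon chain that includes the –OH group has 8 carbons, so the parent hydride is octane.
The highest-priority functional group is an alcohol (–OH), so the name ends in -ol.
Choose the numbering such that numbering from this end puts the hydroxyl group at C-3 rather than C-6.
That gives the hydroxyl at C-3; fluoro groups at C-2 and C-6; an iodo group at C-4.
The substituents are ordered alphabetically, ignoring any di-/tri- multipliers.
Assembling the pieces gives 2,6-difluoro-4-iodooctan-3-ol.

2,6-difluoro-4-iodooctan-3-ol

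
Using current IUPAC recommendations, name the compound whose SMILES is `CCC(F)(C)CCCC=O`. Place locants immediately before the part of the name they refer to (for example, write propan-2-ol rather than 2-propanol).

5-fluoro-5-methylheptanal

Counting along the main chain through the –CHO group gives 7 carbons: the parent is heptane.
An aldehyde (terminal –CHO) is the principal characteristic group, giving the suffix -al.
Choose the numbering such that the aldehyde carbon is C-1 by definition.
With this numbering: a fluoro group at C-5; a methyl group at C-5.
The substituents are ordered alphabetically, ignoring any di-/tri- multipliers.
Assembling the pieces gives 5-fluoro-5-methylheptanal.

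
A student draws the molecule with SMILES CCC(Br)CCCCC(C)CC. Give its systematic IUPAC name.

3-bromo-8-methyldecane

The longest continuous carbon chain has 10 atoms, so the parent hydride is decane.
Number the chain so that the locant sets are identical either way, so the alphabetically earlier bromo substituent takes the lower locant (3 rather than 8).
With this numbering: a bromo group at C-3; a methyl group at C-8.
Substituent prefixes are cited in alphabetical order (multiplying prefixes like di-/tri- are ignored for ordering).
Assembling the pieces gives 3-bromo-8-methyldecane.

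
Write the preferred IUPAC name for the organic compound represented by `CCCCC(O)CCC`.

octan-4-ol

Counting along the main chain through the –OH group gives 8 carbons: the parent is octane.
An alcohol (–OH) is the principal characteristic group, giving the suffix -ol.
Choose the numbering such that numbering from this end puts the hydroxyl group at C-4 rather than C-5.
This places the hydroxyl at C-4.
The name is octan-4-ol.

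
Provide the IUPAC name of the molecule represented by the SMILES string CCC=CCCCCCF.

The longest chain bearing the multiple bond is 9 carbons long (nonane).
There is one C=C double bond, indicated by the ending -ene.
The numbering direction is chosen so that numbering from this end puts the double bond at C-3 rather than C-6.
That gives the double bond between C-3 and C-4; a fluoro group at C-9.
The name is 9-fluoronon-3-ene.

9-fluoronon-3-ene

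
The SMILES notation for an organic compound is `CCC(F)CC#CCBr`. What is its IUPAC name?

Counting along the main chain through the multiple bond gives 7 carbons: the parent is heptane.
There is one C≡C triple bond, indicated by the ending -yne.
The numbering direction is chosen so that numbering from this end puts the triple bond at C-2 rather than C-5.
This places the triple bond between C-2 and C-3; a bromo group at C-1; a fluoro group at C-5.
Prefixes are listed alphabetically: bromo, fluoro.
Assembling the pieces gives 1-bromo-5-fluorohept-2-yne.

1-bromo-5-fluorohept-2-yne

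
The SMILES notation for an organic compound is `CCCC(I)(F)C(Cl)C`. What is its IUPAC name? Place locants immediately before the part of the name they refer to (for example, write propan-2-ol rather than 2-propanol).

The longest carbon chain is 6 atoms: the parent is hexane.
The numbering direction is chosen so that the substituent locant set {2,3,3} is lower than {4,4,5} at the first point of difference.
With this numbering: a chloro group at C-2; a fluoro group at C-3; an iodo group at C-3.
The substituents are ordered alphabetically, ignoring any di-/tri- multipliers.
Assembling the pieces gives 2-chloro-3-fluoro-3-iodohexane.

2-chloro-3-fluoro-3-iodohexane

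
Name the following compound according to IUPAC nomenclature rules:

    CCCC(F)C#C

3-fluorohex-1-yne

The longest carbon chain that includes the multiple bond has 6 carbons, so the parent hydride is hexane.
The chain contains a C≡C triple bond, so the unsaturation ending is -yne.
Choose the numbering such that numbering from this end puts the triple bond at C-1 rather than C-5.
With this numbering: the triple bond between C-1 and C-2; a fluoro group at C-3.
The name is 3-fluorohex-1-yne.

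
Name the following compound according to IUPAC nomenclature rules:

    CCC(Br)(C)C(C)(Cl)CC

3-bromo-4-chloro-3,4-dimethylhexane

The longest carbon chain is 6 atoms: the parent is hexane.
Number the chain so that the locant sets are identical either way, so the alphabetically earlier bromo substituent takes the lower locant (3 rather than 4).
That gives a bromo group at C-3; a chloro group at C-4; methyl groups at C-3 and C-4.
The substituents are ordered alphabetically, ignoring any di-/tri- multipliers.
Putting it together: 3-bromo-4-chloro-3,4-dimethylhexane.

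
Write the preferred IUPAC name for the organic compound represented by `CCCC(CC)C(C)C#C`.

4-ethyl-3-methylhept-1-yne

The longest chain bearing the multiple bond is 7 carbons long (heptane).
There is one C≡C triple bond, indicated by the ending -yne.
The numbering direction is chosen so that numbering from this end puts the triple bond at C-1 rather than C-6.
With this numbering: the triple bond between C-1 and C-2; an ethyl group at C-4; a methyl group at C-3.
The substituents are ordered alphabetically, ignoring any di-/tri- multipliers.
Putting it together: 4-ethyl-3-methylhept-1-yne.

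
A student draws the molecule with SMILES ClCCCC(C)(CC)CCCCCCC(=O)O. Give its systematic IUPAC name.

The longest chain bearing the –COOH group is 11 carbons long (undecane).
The highest-priority functional group is a carboxylic acid (terminal –COOH), so the name ends in -oic acid.
The numbering direction is chosen so that the carboxylic acid carbon is C-1 by definition.
That gives a chloro group at C-11; an ethyl group at C-8; a methyl group at C-8.
Prefixes are listed alphabetically: chloro, ethyl, methyl.
Assembling the pieces gives 11-chloro-8-ethyl-8-methylundecanoic acid.

11-chloro-8-ethyl-8-methylundecanoic acid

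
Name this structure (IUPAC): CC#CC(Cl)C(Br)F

The longest chain bearing the multiple bond is 5 carbons long (pentane).
A C≡C triple bond in the chain gives the infix -yne-.
The numbering direction is chosen so that numbering from this end puts the triple bond at C-2 rather than C-3.
This places the triple bond between C-2 and C-3; a bromo group at C-5; a chloro group at C-4; a fluoro group at C-5.
Prefixes are listed alphabetically: bromo, chloro, fluoro.
Putting it together: 5-bromo-4-chloro-5-fluoropent-2-yne.

5-bromo-4-chloro-5-fluoropent-2-yne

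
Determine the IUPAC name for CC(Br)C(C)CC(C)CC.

2-bromo-3,5-dimethylheptane

The longest carbon chain is 7 atoms: the parent is heptane.
Choose the numbering such that the substituent locant set {2,3,5} is lower than {3,5,6} at the first point of difference.
With this numbering: a bromo group at C-2; methyl groups at C-3 and C-5.
The substituents are ordered alphabetically, ignoring any di-/tri- multipliers.
Putting it together: 2-bromo-3,5-dimethylheptane.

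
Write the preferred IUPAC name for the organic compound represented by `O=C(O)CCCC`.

Counting along the main chain through the –COOH group gives 5 carbons: the parent is pentane.
The principal characteristic group is a carboxylic acid (terminal –COOH), named with the suffix -oic acid.
Choose the numbering such that the carboxylic acid carbon is C-1 by definition.
The name is pentanoic acid.

pentanoic acid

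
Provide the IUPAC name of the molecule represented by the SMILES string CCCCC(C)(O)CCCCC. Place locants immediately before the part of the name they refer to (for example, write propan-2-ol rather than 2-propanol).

The longest carbon chain that includes the –OH group has 10 carbons, so the parent hydride is decane.
An alcohol (–OH) is the principal characteristic group, giving the suffix -ol.
Choose the numbering such that numbering from this end puts the hydroxyl group at C-5 rather than C-6.
This places the hydroxyl at C-5; a methyl group at C-5.
The name is 5-methyldecan-5-ol.

5-methyldecan-5-ol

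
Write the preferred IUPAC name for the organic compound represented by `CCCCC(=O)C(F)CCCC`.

The longest carbon chain that includes the carbonyl has 10 carbons, so the parent hydride is decane.
A ketone (C=O on an internal carbon) is the principal characteristic group, giving the suffix -one.
The numbering direction is chosen so that numbering from this end puts the carbonyl group at C-5 rather than C-6.
With this numbering: the carbonyl at C-5; a fluoro group at C-6.
Assembling the pieces gives 6-fluorodecan-5-one.

6-fluorodecan-5-one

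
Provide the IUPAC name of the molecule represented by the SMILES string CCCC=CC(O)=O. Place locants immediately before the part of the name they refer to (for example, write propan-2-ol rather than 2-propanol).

hex-2-enoic acid

Counting along the main chain through the –COOH group and the multiple bond gives 6 carbons: the parent is hexane.
The highest-priority functional group is a carboxylic acid (terminal –COOH), so the name ends in -oic acid.
A C=C double bond in the chain gives the infix -ene-.
Choose the numbering such that the carboxylic acid carbon is C-1 by definition.
This places the double bond between C-2 and C-3.
Putting it together: hex-2-enoic acid.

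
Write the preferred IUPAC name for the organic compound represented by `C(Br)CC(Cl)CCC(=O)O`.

6-bromo-4-chlorohexanoic acid

Counting along the main chain through the –COOH group gives 6 carbons: the parent is hexane.
The principal characteristic group is a carboxylic acid (terminal –COOH), named with the suffix -oic acid.
The numbering direction is chosen so that the carboxylic acid carbon is C-1 by definition.
With this numbering: a bromo group at C-6; a chloro group at C-4.
The substituents are ordered alphabetically, ignoring any di-/tri- multipliers.
Assembling the pieces gives 6-bromo-4-chlorohexanoic acid.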